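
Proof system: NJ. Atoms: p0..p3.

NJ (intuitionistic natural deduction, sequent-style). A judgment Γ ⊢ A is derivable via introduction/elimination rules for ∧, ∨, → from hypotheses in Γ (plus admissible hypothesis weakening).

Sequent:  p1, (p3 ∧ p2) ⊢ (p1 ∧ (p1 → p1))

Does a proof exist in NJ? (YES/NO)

Derivation trace:
[∧I] p1, (p3 ∧ p2) ⊢ (p1 ∧ (p1 → p1))
  [Wk] p1, p1 ⊢ p1
    [Ax] p1 ⊢ p1
  [Wk] (p3 ∧ p2) ⊢ (p1 → p1)
    [→I]  ⊢ (p1 → p1)
      [Ax] p1 ⊢ p1

Result: YES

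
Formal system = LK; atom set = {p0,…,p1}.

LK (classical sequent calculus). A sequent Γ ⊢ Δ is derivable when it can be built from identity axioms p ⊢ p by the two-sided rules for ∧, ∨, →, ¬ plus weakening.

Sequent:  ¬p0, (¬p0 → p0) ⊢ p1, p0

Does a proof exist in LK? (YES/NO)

Derivation (root first):
[→L] ¬p0, (¬p0 → p0) ⊢ p1, p0
  [¬L] ¬p0 ⊢ ¬p0
    [¬R]  ⊢ p0, ¬p0
      [Ax] p0 ⊢ p0
  [WR] p0 ⊢ p0, p1
    [Ax] p0 ⊢ p0

Result: YES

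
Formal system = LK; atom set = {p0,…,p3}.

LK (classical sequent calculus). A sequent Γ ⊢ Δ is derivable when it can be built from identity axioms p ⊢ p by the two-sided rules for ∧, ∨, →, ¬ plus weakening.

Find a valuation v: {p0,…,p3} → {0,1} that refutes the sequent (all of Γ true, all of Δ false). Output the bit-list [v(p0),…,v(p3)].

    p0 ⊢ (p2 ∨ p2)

Enumerate valuations to refute Γ ⊢ Δ:
  v=0000: Γ:[p0=F] Δ:[(p2 ∨ p2)=F] refutes=False
  v=0001: Γ:[p0=F] Δ:[(p2 ∨ p2)=F] refutes=False
  v=0010: Γ:[p0=F] Δ:[(p2 ∨ p2)=T] refutes=False
  v=0011: Γ:[p0=F] Δ:[(p2 ∨ p2)=T] refutes=False
  v=0100: Γ:[p0=F] Δ:[(p2 ∨ p2)=F] refutes=False
  v=0101: Γ:[p0=F] Δ:[(p2 ∨ p2)=F] refutes=False
  v=0110: Γ:[p0=F] Δ:[(p2 ∨ p2)=T] refutes=False
  v=0111: Γ:[p0=F] Δ:[(p2 ∨ p2)=T] refutes=False
  v=1000: Γ:[p0=T] Δ:[(p2 ∨ p2)=F] refutes=True  ← countermodel

Result: [1, 0, 0, 0]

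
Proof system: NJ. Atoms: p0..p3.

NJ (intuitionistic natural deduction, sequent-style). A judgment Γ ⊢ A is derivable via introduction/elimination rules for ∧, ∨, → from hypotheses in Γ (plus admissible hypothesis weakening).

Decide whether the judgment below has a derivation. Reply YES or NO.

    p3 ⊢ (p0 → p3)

Proof tree:
[→I] p3 ⊢ (p0 → p3)
  [Wk] p3, p0 ⊢ p3
    [Ax] p3 ⊢ p3

Result: YES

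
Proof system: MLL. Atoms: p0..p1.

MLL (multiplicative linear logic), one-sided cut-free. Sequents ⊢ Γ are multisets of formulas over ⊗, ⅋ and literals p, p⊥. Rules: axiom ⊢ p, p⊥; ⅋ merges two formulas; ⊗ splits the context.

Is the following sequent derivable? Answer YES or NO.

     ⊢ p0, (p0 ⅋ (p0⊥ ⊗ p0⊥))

Proof tree:
[⅋]  ⊢ p0, (p0 ⅋ (p0⊥ ⊗ p0⊥))
  [⊗]  ⊢ p0, p0, (p0⊥ ⊗ p0⊥)
    [Ax]  ⊢ p0, p0⊥
    [Ax]  ⊢ p0, p0⊥

Result: YES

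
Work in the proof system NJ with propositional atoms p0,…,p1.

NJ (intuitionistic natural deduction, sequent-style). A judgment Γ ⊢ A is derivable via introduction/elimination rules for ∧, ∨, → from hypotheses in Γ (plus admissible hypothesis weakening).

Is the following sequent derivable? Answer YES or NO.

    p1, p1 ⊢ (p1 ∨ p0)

Proof tree:
[Wk] p1, p1 ⊢ (p1 ∨ p0)
  [∨I₁] p1 ⊢ (p1 ∨ p0)
    [Ax] p1 ⊢ p1

Result: YES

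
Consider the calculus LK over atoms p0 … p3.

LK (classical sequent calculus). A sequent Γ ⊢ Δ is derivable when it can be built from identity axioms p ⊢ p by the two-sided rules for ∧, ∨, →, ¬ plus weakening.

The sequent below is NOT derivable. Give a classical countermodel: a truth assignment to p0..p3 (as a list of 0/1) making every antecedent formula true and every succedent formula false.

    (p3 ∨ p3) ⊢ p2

Search for a countermodel by truth-table:
  v=0000: Γ:[(p3 ∨ p3)=F] Δ:[p2=F] refutes=False
  v=0001: Γ:[(p3 ∨ p3)=T] Δ:[p2=F] refutes=True  ← countermodel

Result: [0, 0, 0, 1]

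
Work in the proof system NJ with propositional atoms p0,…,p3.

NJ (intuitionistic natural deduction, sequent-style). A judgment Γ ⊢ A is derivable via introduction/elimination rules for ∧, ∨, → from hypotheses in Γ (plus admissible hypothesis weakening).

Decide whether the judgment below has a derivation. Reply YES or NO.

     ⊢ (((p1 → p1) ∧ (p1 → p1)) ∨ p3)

Derivation trace:
[∨I₁]  ⊢ (((p1 → p1) ∧ (p1 → p1)) ∨ p3)
  [∧I]  ⊢ ((p1 → p1) ∧ (p1 → p1))
    [→I]  ⊢ (p1 → p1)
      [Ax] p1 ⊢ p1
    [→I]  ⊢ (p1 → p1)
      [Ax] p1 ⊢ p1

Result: YES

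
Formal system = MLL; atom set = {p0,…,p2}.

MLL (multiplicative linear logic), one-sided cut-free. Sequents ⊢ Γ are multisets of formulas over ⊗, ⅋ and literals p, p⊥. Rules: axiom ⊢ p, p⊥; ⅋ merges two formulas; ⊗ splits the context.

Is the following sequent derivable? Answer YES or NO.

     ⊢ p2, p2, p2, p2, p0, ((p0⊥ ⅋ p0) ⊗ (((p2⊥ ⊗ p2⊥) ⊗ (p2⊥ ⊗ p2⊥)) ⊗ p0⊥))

Derivation (root first):
[⊗]  ⊢ p2, p2, p2, p2, p0, ((p0⊥ ⅋ p0) ⊗ (((p2⊥ ⊗ p2⊥) ⊗ (p2⊥ ⊗ p2⊥)) ⊗ p0⊥))
  [⅋]  ⊢ (p0⊥ ⅋ p0)
    [Ax]  ⊢ p0, p0⊥
  [⊗]  ⊢ p2, p2, p2, p2, p0, (((p2⊥ ⊗ p2⊥) ⊗ (p2⊥ ⊗ p2⊥)) ⊗ p0⊥)
    [⊗]  ⊢ p2, p2, p2, p2, ((p2⊥ ⊗ p2⊥) ⊗ (p2⊥ ⊗ p2⊥))
      [⊗]  ⊢ p2, p2, (p2⊥ ⊗ p2⊥)
        [Ax]  ⊢ p2, p2⊥
        [Ax]  ⊢ p2, p2⊥
      [⊗]  ⊢ p2, p2, (p2⊥ ⊗ p2⊥)
        [Ax]  ⊢ p2, p2⊥
        [Ax]  ⊢ p2, p2⊥
    [Ax]  ⊢ p0, p0⊥

Result: YES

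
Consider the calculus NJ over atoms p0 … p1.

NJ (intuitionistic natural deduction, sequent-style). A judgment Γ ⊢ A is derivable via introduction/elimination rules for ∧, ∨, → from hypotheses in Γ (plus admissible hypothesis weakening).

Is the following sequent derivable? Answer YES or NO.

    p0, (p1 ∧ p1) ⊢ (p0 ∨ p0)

Proof tree:
[∨I₁] p0, (p1 ∧ p1) ⊢ (p0 ∨ p0)
  [Wk] p0, (p1 ∧ p1) ⊢ p0
    [Ax] p0 ⊢ p0

Result: YES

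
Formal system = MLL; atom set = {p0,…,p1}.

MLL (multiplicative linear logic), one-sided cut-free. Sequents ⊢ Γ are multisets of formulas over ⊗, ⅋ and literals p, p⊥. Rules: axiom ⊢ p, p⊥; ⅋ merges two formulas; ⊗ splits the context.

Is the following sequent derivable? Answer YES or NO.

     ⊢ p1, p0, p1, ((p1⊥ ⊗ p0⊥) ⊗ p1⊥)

Derivation (root first):
[⊗]  ⊢ p1, p0, p1, ((p1⊥ ⊗ p0⊥) ⊗ p1⊥)
  [⊗]  ⊢ p1, p0, (p1⊥ ⊗ p0⊥)
    [Ax]  ⊢ p1, p1⊥
    [Ax]  ⊢ p0, p0⊥
  [Ax]  ⊢ p1, p1⊥

Result: YES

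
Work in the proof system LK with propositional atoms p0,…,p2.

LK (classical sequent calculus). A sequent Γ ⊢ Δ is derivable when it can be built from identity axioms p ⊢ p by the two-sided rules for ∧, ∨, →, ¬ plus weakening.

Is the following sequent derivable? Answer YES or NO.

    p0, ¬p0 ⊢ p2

Derivation trace:
[¬L] p0, ¬p0 ⊢ p2
  [WR] p0 ⊢ p0, p2
    [Ax] p0 ⊢ p0

Result: YES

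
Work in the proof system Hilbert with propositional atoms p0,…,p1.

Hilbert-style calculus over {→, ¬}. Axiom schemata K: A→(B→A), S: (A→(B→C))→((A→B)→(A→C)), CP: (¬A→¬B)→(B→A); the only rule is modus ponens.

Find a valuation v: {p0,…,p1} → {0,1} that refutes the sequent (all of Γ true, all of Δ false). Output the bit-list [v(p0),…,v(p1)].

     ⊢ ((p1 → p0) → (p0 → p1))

Enumerate valuations to refute Γ ⊢ Δ:
  v=00: Γ:[] Δ:[((p1 → p0) → (p0 → p1))=T] refutes=False
  v=01: Γ:[] Δ:[((p1 → p0) → (p0 → p1))=T] refutes=False
  v=10: Γ:[] Δ:[((p1 → p0) → (p0 → p1))=F] refutes=True  ← countermodel

Result: [1, 0]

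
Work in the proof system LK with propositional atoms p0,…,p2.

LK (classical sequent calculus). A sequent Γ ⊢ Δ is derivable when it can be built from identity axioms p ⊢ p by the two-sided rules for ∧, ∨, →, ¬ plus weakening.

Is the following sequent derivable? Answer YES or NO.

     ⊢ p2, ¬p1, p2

Truth-table refutation:
  v=000: Γ:[] Δ:[p2=F, ¬p1=T, p2=F] refutes=False
  v=001: Γ:[] Δ:[p2=T, ¬p1=T, p2=T] refutes=False
  v=010: Γ:[] Δ:[p2=F, ¬p1=F, p2=F] refutes=True  ← countermodel

Result: NO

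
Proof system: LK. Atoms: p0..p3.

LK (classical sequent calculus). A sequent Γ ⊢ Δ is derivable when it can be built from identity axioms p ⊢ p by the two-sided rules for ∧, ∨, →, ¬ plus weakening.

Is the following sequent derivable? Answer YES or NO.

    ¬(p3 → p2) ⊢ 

Search for a countermodel by truth-table:
  v=0000: Γ:[¬(p3 → p2)=F] Δ:[] refutes=False
  v=0001: Γ:[¬(p3 → p2)=T] Δ:[] refutes=True  ← countermodel

Result: NO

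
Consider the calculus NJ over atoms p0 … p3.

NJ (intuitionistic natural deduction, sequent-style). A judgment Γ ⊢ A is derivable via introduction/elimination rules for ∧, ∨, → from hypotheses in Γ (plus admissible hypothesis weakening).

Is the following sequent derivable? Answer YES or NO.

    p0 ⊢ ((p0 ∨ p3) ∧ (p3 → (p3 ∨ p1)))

Derivation (root first):
[∧I] p0 ⊢ ((p0 ∨ p3) ∧ (p3 → (p3 ∨ p1)))
  [∨I₁] p0 ⊢ (p0 ∨ p3)
    [Ax] p0 ⊢ p0
  [→I]  ⊢ (p3 → (p3 ∨ p1))
    [∨I₁] p3 ⊢ (p3 ∨ p1)
      [Ax] p3 ⊢ p3

Result: YES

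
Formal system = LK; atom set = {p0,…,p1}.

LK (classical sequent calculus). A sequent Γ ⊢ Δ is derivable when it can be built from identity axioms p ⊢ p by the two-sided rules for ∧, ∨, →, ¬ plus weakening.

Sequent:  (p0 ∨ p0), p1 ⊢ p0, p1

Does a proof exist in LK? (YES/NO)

Proof tree:
[WL] (p0 ∨ p0), p1 ⊢ p0, p1
  [WR] (p0 ∨ p0) ⊢ p0, p1
    [∨L] (p0 ∨ p0) ⊢ p0
      [Ax] p0 ⊢ p0
      [Ax] p0 ⊢ p0

Result: YES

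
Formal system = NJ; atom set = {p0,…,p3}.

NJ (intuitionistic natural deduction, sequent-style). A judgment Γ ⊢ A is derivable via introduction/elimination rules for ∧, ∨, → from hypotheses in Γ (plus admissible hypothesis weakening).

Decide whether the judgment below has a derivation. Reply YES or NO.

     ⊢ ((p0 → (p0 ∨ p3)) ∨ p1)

Proof tree:
[∨I₁]  ⊢ ((p0 → (p0 ∨ p3)) ∨ p1)
  [→I]  ⊢ (p0 → (p0 ∨ p3))
    [∨I₁] p0 ⊢ (p0 ∨ p3)
      [Ax] p0 ⊢ p0

Result: YES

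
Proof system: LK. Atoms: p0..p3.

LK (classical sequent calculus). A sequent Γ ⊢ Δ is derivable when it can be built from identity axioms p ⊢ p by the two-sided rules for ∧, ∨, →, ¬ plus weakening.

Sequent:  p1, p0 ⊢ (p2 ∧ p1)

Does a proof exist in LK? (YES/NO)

Search for a countermodel by truth-table:
  v=0000: Γ:[p1=F, p0=F] Δ:[(p2 ∧ p1)=F] refutes=False
  v=0001: Γ:[p1=F, p0=F] Δ:[(p2 ∧ p1)=F] refutes=False
  v=0010: Γ:[p1=F, p0=F] Δ:[(p2 ∧ p1)=F] refutes=False
  v=0011: Γ:[p1=F, p0=F] Δ:[(p2 ∧ p1)=F] refutes=False
  v=0100: Γ:[p1=T, p0=F] Δ:[(p2 ∧ p1)=F] refutes=False
  v=0101: Γ:[p1=T, p0=F] Δ:[(p2 ∧ p1)=F] refutes=False
  v=0110: Γ:[p1=T, p0=F] Δ:[(p2 ∧ p1)=T] refutes=False
  v=0111: Γ:[p1=T, p0=F] Δ:[(p2 ∧ p1)=T] refutes=False
  v=1000: Γ:[p1=F, p0=T] Δ:[(p2 ∧ p1)=F] refutes=False
  v=1001: Γ:[p1=F, p0=T] Δ:[(p2 ∧ p1)=F] refutes=False
  v=1010: Γ:[p1=F, p0=T] Δ:[(p2 ∧ p1)=F] refutes=False
  v=1011: Γ:[p1=F, p0=T] Δ:[(p2 ∧ p1)=F] refutes=False
  v=1100: Γ:[p1=T, p0=T] Δ:[(p2 ∧ p1)=F] refutes=True  ← countermodel

Result: NO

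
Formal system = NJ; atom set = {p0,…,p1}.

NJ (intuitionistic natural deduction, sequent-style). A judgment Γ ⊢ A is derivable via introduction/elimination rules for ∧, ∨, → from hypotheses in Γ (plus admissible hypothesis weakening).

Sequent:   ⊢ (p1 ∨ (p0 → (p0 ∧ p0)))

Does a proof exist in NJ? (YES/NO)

Derivation (root first):
[∨I₂]  ⊢ (p1 ∨ (p0 → (p0 ∧ p0)))
  [→I]  ⊢ (p0 → (p0 ∧ p0))
    [∧I] p0 ⊢ (p0 ∧ p0)
      [Ax] p0 ⊢ p0
      [Ax] p0 ⊢ p0

Result: YES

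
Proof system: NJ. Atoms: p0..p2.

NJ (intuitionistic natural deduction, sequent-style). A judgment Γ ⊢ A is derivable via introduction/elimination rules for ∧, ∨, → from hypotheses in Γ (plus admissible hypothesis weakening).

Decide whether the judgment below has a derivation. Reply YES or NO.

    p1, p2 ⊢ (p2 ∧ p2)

Derivation trace:
[∧I] p1, p2 ⊢ (p2 ∧ p2)
  [Ax] p2 ⊢ p2
  [Wk] p2, p1 ⊢ p2
    [Ax] p2 ⊢ p2

Result: YES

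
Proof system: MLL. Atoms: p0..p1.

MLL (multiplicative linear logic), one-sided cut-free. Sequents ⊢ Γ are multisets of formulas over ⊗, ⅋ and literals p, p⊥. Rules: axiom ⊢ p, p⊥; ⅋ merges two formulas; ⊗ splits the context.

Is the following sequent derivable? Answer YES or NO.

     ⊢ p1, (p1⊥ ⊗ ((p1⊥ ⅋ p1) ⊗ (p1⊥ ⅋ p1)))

Derivation (root first):
[⊗]  ⊢ p1, (p1⊥ ⊗ ((p1⊥ ⅋ p1) ⊗ (p1⊥ ⅋ p1)))
  [Ax]  ⊢ p1, p1⊥
  [⊗]  ⊢ ((p1⊥ ⅋ p1) ⊗ (p1⊥ ⅋ p1))
    [⅋]  ⊢ (p1⊥ ⅋ p1)
      [Ax]  ⊢ p1, p1⊥
    [⅋]  ⊢ (p1⊥ ⅋ p1)
      [Ax]  ⊢ p1, p1⊥

Result: YES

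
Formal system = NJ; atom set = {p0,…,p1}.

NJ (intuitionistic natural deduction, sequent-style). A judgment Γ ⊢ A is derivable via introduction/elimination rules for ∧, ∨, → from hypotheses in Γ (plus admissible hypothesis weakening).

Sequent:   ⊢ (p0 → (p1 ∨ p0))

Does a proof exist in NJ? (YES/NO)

Derivation (root first):
[→I]  ⊢ (p0 → (p1 ∨ p0))
  [∨I₂] p0 ⊢ (p1 ∨ p0)
    [Ax] p0 ⊢ p0

Result: YES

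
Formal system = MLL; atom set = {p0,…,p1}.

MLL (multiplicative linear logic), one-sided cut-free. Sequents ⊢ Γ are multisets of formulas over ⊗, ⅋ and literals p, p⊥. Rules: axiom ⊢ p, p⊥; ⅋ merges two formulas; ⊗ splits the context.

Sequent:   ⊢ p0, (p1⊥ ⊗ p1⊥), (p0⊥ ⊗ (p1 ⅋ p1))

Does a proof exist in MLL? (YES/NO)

Derivation (root first):
[⊗]  ⊢ p0, (p1⊥ ⊗ p1⊥), (p0⊥ ⊗ (p1 ⅋ p1))
  [Ax]  ⊢ p0, p0⊥
  [⅋]  ⊢ (p1⊥ ⊗ p1⊥), (p1 ⅋ p1)
    [⊗]  ⊢ p1, p1, (p1⊥ ⊗ p1⊥)
      [Ax]  ⊢ p1, p1⊥
      [Ax]  ⊢ p1, p1⊥

Result: YES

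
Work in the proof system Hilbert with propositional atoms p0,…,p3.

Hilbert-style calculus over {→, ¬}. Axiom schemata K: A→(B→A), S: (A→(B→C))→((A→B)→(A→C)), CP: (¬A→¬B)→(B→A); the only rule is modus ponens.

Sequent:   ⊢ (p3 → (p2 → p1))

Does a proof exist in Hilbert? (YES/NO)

Search for a countermodel by truth-table:
  v=0000: Γ:[] Δ:[(p3 → (p2 → p1))=T] refutes=False
  v=0001: Γ:[] Δ:[(p3 → (p2 → p1))=T] refutes=False
  v=0010: Γ:[] Δ:[(p3 → (p2 → p1))=T] refutes=False
  v=0011: Γ:[] Δ:[(p3 → (p2 → p1))=F] refutes=True  ← countermodel

Result: NO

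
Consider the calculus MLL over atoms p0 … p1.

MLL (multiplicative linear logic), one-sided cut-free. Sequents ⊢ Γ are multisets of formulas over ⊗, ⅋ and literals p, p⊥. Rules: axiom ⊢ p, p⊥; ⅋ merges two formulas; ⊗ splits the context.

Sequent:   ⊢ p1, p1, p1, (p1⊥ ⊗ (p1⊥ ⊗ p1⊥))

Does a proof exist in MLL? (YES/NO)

Derivation trace:
[⊗]  ⊢ p1, p1, p1, (p1⊥ ⊗ (p1⊥ ⊗ p1⊥))
  [Ax]  ⊢ p1, p1⊥
  [⊗]  ⊢ p1, p1, (p1⊥ ⊗ p1⊥)
    [Ax]  ⊢ p1, p1⊥
    [Ax]  ⊢ p1, p1⊥

Result: YES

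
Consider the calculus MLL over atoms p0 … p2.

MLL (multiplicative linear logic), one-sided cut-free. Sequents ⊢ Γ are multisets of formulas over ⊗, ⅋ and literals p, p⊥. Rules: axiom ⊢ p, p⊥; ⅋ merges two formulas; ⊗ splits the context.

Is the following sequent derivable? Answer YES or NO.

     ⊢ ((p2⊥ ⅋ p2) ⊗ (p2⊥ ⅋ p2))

Derivation trace:
[⊗]  ⊢ ((p2⊥ ⅋ p2) ⊗ (p2⊥ ⅋ p2))
  [⅋]  ⊢ (p2⊥ ⅋ p2)
    [Ax]  ⊢ p2, p2⊥
  [⅋]  ⊢ (p2⊥ ⅋ p2)
    [Ax]  ⊢ p2, p2⊥

Result: YES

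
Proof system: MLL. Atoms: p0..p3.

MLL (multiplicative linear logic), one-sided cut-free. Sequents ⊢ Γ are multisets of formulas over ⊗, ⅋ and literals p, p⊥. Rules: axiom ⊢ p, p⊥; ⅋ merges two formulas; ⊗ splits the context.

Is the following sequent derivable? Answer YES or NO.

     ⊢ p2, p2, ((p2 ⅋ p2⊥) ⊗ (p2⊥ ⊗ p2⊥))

Derivation (root first):
[⊗]  ⊢ p2, p2, ((p2 ⅋ p2⊥) ⊗ (p2⊥ ⊗ p2⊥))
  [⅋]  ⊢ (p2 ⅋ p2⊥)
    [Ax]  ⊢ p2, p2⊥
  [⊗]  ⊢ p2, p2, (p2⊥ ⊗ p2⊥)
    [Ax]  ⊢ p2, p2⊥
    [Ax]  ⊢ p2, p2⊥

Result: YES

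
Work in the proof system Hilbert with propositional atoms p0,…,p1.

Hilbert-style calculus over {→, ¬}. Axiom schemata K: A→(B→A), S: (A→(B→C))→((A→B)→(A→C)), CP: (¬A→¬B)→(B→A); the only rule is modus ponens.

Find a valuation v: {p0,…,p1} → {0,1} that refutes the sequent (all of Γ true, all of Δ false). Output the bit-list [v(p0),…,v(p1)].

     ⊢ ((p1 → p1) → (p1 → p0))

Search for a countermodel by truth-table:
  v=00: Γ:[] Δ:[((p1 → p1) → (p1 → p0))=T] refutes=False
  v=01: Γ:[] Δ:[((p1 → p1) → (p1 → p0))=F] refutes=True  ← countermodel

Result: [0, 1]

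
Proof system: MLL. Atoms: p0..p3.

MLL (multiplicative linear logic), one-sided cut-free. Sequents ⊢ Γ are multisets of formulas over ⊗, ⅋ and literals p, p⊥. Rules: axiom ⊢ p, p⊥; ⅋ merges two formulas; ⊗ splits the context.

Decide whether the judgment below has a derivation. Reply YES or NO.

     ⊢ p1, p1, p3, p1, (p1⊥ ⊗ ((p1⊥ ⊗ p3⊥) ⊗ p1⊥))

Derivation (root first):
[⊗]  ⊢ p1, p1, p3, p1, (p1⊥ ⊗ ((p1⊥ ⊗ p3⊥) ⊗ p1⊥))
  [Ax]  ⊢ p1, p1⊥
  [⊗]  ⊢ p1, p3, p1, ((p1⊥ ⊗ p3⊥) ⊗ p1⊥)
    [⊗]  ⊢ p1, p3, (p1⊥ ⊗ p3⊥)
      [Ax]  ⊢ p1, p1⊥
      [Ax]  ⊢ p3, p3⊥
    [Ax]  ⊢ p1, p1⊥

Result: YES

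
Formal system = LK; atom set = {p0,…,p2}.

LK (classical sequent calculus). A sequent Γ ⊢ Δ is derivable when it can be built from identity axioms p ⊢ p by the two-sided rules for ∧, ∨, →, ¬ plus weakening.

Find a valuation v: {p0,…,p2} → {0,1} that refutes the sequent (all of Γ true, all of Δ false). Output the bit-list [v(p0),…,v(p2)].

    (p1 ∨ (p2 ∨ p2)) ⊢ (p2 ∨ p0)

Truth-table refutation:
  v=000: Γ:[(p1 ∨ (p2 ∨ p2))=F] Δ:[(p2 ∨ p0)=F] refutes=False
  v=001: Γ:[(p1 ∨ (p2 ∨ p2))=T] Δ:[(p2 ∨ p0)=T] refutes=False
  v=010: Γ:[(p1 ∨ (p2 ∨ p2))=T] Δ:[(p2 ∨ p0)=F] refutes=True  ← countermodel

Result: [0, 1, 0]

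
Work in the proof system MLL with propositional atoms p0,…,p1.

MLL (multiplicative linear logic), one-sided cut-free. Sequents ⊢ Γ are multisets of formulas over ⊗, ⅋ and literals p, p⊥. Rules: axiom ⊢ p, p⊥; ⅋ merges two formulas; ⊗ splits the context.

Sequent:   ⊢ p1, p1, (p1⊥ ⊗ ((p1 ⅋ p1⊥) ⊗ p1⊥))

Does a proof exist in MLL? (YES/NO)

Derivation trace:
[⊗]  ⊢ p1, p1, (p1⊥ ⊗ ((p1 ⅋ p1⊥) ⊗ p1⊥))
  [Ax]  ⊢ p1, p1⊥
  [⊗]  ⊢ p1, ((p1 ⅋ p1⊥) ⊗ p1⊥)
    [⅋]  ⊢ (p1 ⅋ p1⊥)
      [Ax]  ⊢ p1, p1⊥
    [Ax]  ⊢ p1, p1⊥

Result: YES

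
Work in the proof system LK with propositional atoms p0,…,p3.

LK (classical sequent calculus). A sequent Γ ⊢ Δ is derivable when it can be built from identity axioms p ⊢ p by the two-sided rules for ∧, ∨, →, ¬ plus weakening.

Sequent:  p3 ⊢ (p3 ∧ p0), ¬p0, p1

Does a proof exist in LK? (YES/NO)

Proof tree:
[WR] p3 ⊢ (p3 ∧ p0), ¬p0, p1
  [¬R] p3 ⊢ (p3 ∧ p0), ¬p0
    [∧R] p3, p0 ⊢ (p3 ∧ p0)
      [Ax] p3 ⊢ p3
      [Ax] p0 ⊢ p0

Result: YES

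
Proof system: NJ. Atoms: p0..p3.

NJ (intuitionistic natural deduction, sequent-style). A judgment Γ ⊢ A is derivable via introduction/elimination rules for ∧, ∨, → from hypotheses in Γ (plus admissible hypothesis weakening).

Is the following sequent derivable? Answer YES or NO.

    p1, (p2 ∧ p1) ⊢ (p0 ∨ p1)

Derivation trace:
[Wk] p1, (p2 ∧ p1) ⊢ (p0 ∨ p1)
  [∨I₂] p1 ⊢ (p0 ∨ p1)
    [Ax] p1 ⊢ p1

Result: YES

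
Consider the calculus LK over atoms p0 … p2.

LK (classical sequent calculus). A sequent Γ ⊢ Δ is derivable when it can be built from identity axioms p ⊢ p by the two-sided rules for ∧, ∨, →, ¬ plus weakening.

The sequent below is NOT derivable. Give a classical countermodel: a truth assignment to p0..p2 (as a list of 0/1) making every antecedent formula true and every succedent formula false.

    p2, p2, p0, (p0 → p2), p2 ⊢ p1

Truth-table refutation:
  v=000: Γ:[p2=F, p2=F, p0=F, (p0 → p2)=T, p2=F] Δ:[p1=F] refutes=False
  v=001: Γ:[p2=T, p2=T, p0=F, (p0 → p2)=T, p2=T] Δ:[p1=F] refutes=False
  v=010: Γ:[p2=F, p2=F, p0=F, (p0 → p2)=T, p2=F] Δ:[p1=T] refutes=False
  v=011: Γ:[p2=T, p2=T, p0=F, (p0 → p2)=T, p2=T] Δ:[p1=T] refutes=False
  v=100: Γ:[p2=F, p2=F, p0=T, (p0 → p2)=F, p2=F] Δ:[p1=F] refutes=False
  v=101: Γ:[p2=T, p2=T, p0=T, (p0 → p2)=T, p2=T] Δ:[p1=F] refutes=True  ← countermodel

Result: [1, 0, 1]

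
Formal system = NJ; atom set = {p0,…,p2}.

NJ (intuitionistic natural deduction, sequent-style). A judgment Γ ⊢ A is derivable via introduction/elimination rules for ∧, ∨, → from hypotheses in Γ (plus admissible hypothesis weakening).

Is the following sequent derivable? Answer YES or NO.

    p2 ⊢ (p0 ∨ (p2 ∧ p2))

Derivation (root first):
[∨I₂] p2 ⊢ (p0 ∨ (p2 ∧ p2))
  [∧I] p2 ⊢ (p2 ∧ p2)
    [Ax] p2 ⊢ p2
    [Ax] p2 ⊢ p2

Result: YES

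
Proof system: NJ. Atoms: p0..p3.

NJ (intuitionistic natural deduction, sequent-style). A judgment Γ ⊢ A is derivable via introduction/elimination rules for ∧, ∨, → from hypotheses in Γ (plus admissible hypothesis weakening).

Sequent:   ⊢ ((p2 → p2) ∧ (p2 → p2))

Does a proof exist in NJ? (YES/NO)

Proof tree:
[∧I]  ⊢ ((p2 → p2) ∧ (p2 → p2))
  [→I]  ⊢ (p2 → p2)
    [Ax] p2 ⊢ p2
  [→I]  ⊢ (p2 → p2)
    [Ax] p2 ⊢ p2

Result: YES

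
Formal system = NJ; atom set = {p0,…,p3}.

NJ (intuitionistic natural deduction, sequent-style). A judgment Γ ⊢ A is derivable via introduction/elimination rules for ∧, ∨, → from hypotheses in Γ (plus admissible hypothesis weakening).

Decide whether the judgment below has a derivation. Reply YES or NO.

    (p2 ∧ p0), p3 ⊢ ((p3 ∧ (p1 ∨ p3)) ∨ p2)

Derivation trace:
[∨I₁] (p2 ∧ p0), p3 ⊢ ((p3 ∧ (p1 ∨ p3)) ∨ p2)
  [∧I] (p2 ∧ p0), p3 ⊢ (p3 ∧ (p1 ∨ p3))
    [Ax] p3 ⊢ p3
    [∨I₂] p3, (p2 ∧ p0) ⊢ (p1 ∨ p3)
      [Wk] p3, (p2 ∧ p0) ⊢ p3
        [Ax] p3 ⊢ p3

Result: YES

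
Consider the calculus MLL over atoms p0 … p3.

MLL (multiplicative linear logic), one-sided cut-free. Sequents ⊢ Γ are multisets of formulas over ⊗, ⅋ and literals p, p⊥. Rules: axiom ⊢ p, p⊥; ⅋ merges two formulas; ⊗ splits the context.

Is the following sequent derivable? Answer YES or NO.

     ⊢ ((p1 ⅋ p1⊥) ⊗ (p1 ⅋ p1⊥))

Derivation trace:
[⊗]  ⊢ ((p1 ⅋ p1⊥) ⊗ (p1 ⅋ p1⊥))
  [⅋]  ⊢ (p1 ⅋ p1⊥)
    [Ax]  ⊢ p1, p1⊥
  [⅋]  ⊢ (p1 ⅋ p1⊥)
    [Ax]  ⊢ p1, p1⊥

Result: YES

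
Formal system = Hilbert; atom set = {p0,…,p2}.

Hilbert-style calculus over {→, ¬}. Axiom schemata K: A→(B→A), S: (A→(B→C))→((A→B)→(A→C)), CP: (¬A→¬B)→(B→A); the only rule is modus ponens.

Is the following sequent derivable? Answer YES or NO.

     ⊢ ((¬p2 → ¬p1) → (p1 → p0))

Search for a countermodel by truth-table:
  v=000: Γ:[] Δ:[((¬p2 → ¬p1) → (p1 → p0))=T] refutes=False
  v=001: Γ:[] Δ:[((¬p2 → ¬p1) → (p1 → p0))=T] refutes=False
  v=010: Γ:[] Δ:[((¬p2 → ¬p1) → (p1 → p0))=T] refutes=False
  v=011: Γ:[] Δ:[((¬p2 → ¬p1) → (p1 → p0))=F] refutes=True  ← countermodel

Result: NO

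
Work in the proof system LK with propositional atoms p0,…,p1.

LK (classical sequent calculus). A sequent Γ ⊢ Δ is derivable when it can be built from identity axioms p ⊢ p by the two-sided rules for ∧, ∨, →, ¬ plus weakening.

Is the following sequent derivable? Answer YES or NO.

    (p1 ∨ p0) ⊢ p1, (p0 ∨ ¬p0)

Proof tree:
[∨L] (p1 ∨ p0) ⊢ p1, (p0 ∨ ¬p0)
  [Ax] p1 ⊢ p1
  [WL] p0 ⊢ (p0 ∨ ¬p0)
    [∨R]  ⊢ (p0 ∨ ¬p0)
      [¬R]  ⊢ p0, ¬p0
        [Ax] p0 ⊢ p0

Result: YES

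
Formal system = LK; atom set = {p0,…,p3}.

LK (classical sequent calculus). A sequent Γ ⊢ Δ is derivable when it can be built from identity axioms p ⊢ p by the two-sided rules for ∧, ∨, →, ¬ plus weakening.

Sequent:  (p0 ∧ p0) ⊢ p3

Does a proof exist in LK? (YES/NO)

Enumerate valuations to refute Γ ⊢ Δ:
  v=0000: Γ:[(p0 ∧ p0)=F] Δ:[p3=F] refutes=False
  v=0001: Γ:[(p0 ∧ p0)=F] Δ:[p3=T] refutes=False
  v=0010: Γ:[(p0 ∧ p0)=F] Δ:[p3=F] refutes=False
  v=0011: Γ:[(p0 ∧ p0)=F] Δ:[p3=T] refutes=False
  v=0100: Γ:[(p0 ∧ p0)=F] Δ:[p3=F] refutes=False
  v=0101: Γ:[(p0 ∧ p0)=F] Δ:[p3=T] refutes=False
  v=0110: Γ:[(p0 ∧ p0)=F] Δ:[p3=F] refutes=False
  v=0111: Γ:[(p0 ∧ p0)=F] Δ:[p3=T] refutes=False
  v=1000: Γ:[(p0 ∧ p0)=T] Δ:[p3=F] refutes=True  ← countermodel

Result: NO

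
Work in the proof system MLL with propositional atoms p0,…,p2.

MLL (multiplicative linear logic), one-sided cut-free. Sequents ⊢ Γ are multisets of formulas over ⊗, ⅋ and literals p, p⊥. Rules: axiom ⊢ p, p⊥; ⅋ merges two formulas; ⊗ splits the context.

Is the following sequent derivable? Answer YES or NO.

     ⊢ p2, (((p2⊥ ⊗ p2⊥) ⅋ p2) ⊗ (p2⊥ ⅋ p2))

Derivation (root first):
[⊗]  ⊢ p2, (((p2⊥ ⊗ p2⊥) ⅋ p2) ⊗ (p2⊥ ⅋ p2))
  [⅋]  ⊢ p2, ((p2⊥ ⊗ p2⊥) ⅋ p2)
    [⊗]  ⊢ p2, p2, (p2⊥ ⊗ p2⊥)
      [Ax]  ⊢ p2, p2⊥
      [Ax]  ⊢ p2, p2⊥
  [⅋]  ⊢ (p2⊥ ⅋ p2)
    [Ax]  ⊢ p2, p2⊥

Result: YES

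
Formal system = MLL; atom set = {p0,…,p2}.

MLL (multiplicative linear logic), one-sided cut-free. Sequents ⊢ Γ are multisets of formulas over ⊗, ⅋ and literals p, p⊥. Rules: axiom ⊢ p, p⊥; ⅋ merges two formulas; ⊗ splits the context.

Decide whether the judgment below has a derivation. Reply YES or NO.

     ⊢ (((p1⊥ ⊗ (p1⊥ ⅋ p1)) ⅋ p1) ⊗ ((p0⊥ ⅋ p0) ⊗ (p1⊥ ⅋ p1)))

Derivation (root first):
[⊗]  ⊢ (((p1⊥ ⊗ (p1⊥ ⅋ p1)) ⅋ p1) ⊗ ((p0⊥ ⅋ p0) ⊗ (p1⊥ ⅋ p1)))
  [⅋]  ⊢ ((p1⊥ ⊗ (p1⊥ ⅋ p1)) ⅋ p1)
    [⊗]  ⊢ p1, (p1⊥ ⊗ (p1⊥ ⅋ p1))
      [Ax]  ⊢ p1, p1⊥
      [⅋]  ⊢ (p1⊥ ⅋ p1)
        [Ax]  ⊢ p1, p1⊥
  [⊗]  ⊢ ((p0⊥ ⅋ p0) ⊗ (p1⊥ ⅋ p1))
    [⅋]  ⊢ (p0⊥ ⅋ p0)
      [Ax]  ⊢ p0, p0⊥
    [⅋]  ⊢ (p1⊥ ⅋ p1)
      [Ax]  ⊢ p1, p1⊥

Result: YES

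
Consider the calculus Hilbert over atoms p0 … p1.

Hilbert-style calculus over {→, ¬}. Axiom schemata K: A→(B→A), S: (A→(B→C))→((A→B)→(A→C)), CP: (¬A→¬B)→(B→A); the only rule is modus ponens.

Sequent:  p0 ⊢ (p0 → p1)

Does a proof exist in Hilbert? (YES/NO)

Enumerate valuations to refute Γ ⊢ Δ:
  v=00: Γ:[p0=F] Δ:[(p0 → p1)=T] refutes=False
  v=01: Γ:[p0=F] Δ:[(p0 → p1)=T] refutes=False
  v=10: Γ:[p0=T] Δ:[(p0 → p1)=F] refutes=True  ← countermodel

Result: NO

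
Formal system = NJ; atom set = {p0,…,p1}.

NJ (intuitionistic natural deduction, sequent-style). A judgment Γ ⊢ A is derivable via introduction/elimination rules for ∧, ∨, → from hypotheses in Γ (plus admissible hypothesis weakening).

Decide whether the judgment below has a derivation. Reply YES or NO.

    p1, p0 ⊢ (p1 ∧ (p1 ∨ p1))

Derivation trace:
[∧I] p1, p0 ⊢ (p1 ∧ (p1 ∨ p1))
  [Wk] p1, p0 ⊢ p1
    [Ax] p1 ⊢ p1
  [∨I₂] p1, p0 ⊢ (p1 ∨ p1)
    [Wk] p1, p0 ⊢ p1
      [Ax] p1 ⊢ p1

Result: YES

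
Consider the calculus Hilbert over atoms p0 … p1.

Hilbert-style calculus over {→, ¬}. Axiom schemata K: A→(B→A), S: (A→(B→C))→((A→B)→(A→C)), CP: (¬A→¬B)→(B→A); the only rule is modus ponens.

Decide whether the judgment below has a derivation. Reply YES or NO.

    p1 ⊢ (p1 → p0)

Search for a countermodel by truth-table:
  v=00: Γ:[p1=F] Δ:[(p1 → p0)=T] refutes=False
  v=01: Γ:[p1=T] Δ:[(p1 → p0)=F] refutes=True  ← countermodel

Result: NO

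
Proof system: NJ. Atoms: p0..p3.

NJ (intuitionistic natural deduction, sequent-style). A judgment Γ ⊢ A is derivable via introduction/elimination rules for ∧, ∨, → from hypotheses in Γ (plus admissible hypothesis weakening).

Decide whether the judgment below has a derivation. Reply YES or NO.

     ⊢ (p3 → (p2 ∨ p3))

Derivation (root first):
[→I]  ⊢ (p3 → (p2 ∨ p3))
  [∨I₂] p3 ⊢ (p2 ∨ p3)
    [Ax] p3 ⊢ p3

Result: YES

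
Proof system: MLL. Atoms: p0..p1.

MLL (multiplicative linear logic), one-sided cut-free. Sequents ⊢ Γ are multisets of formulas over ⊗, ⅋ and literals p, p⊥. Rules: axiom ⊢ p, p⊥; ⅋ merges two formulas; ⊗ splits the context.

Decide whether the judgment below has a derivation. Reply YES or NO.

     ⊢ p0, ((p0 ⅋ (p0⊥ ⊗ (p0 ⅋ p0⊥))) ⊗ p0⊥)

Derivation (root first):
[⊗]  ⊢ p0, ((p0 ⅋ (p0⊥ ⊗ (p0 ⅋ p0⊥))) ⊗ p0⊥)
  [⅋]  ⊢ (p0 ⅋ (p0⊥ ⊗ (p0 ⅋ p0⊥)))
    [⊗]  ⊢ p0, (p0⊥ ⊗ (p0 ⅋ p0⊥))
      [Ax]  ⊢ p0, p0⊥
      [⅋]  ⊢ (p0 ⅋ p0⊥)
        [Ax]  ⊢ p0, p0⊥
  [Ax]  ⊢ p0, p0⊥

Result: YES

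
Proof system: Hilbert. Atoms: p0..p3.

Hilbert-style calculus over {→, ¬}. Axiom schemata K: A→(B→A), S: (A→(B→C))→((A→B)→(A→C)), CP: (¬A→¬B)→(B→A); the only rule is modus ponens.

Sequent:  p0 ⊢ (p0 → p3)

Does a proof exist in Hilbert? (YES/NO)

Enumerate valuations to refute Γ ⊢ Δ:
  v=0000: Γ:[p0=F] Δ:[(p0 → p3)=T] refutes=False
  v=0001: Γ:[p0=F] Δ:[(p0 → p3)=T] refutes=False
  v=0010: Γ:[p0=F] Δ:[(p0 → p3)=T] refutes=False
  v=0011: Γ:[p0=F] Δ:[(p0 → p3)=T] refutes=False
  v=0100: Γ:[p0=F] Δ:[(p0 → p3)=T] refutes=False
  v=0101: Γ:[p0=F] Δ:[(p0 → p3)=T] refutes=False
  v=0110: Γ:[p0=F] Δ:[(p0 → p3)=T] refutes=False
  v=0111: Γ:[p0=F] Δ:[(p0 → p3)=T] refutes=False
  v=1000: Γ:[p0=T] Δ:[(p0 → p3)=F] refutes=True  ← countermodel

Result: NO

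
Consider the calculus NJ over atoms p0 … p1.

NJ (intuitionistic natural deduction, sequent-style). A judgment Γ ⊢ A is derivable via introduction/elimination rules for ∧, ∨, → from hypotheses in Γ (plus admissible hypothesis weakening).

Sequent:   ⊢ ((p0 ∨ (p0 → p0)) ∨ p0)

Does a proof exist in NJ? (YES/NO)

Proof tree:
[∨I₁]  ⊢ ((p0 ∨ (p0 → p0)) ∨ p0)
  [∨I₂]  ⊢ (p0 ∨ (p0 → p0))
    [→I]  ⊢ (p0 → p0)
      [Ax] p0 ⊢ p0

Result: YES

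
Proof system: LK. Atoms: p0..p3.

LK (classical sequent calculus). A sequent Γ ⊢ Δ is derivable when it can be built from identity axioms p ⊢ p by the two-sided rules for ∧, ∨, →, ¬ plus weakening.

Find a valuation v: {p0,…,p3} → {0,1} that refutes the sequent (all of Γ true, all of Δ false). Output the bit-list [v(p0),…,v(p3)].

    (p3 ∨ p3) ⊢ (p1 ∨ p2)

Enumerate valuations to refute Γ ⊢ Δ:
  v=0000: Γ:[(p3 ∨ p3)=F] Δ:[(p1 ∨ p2)=F] refutes=False
  v=0001: Γ:[(p3 ∨ p3)=T] Δ:[(p1 ∨ p2)=F] refutes=True  ← countermodel

Result: [0, 0, 0, 1]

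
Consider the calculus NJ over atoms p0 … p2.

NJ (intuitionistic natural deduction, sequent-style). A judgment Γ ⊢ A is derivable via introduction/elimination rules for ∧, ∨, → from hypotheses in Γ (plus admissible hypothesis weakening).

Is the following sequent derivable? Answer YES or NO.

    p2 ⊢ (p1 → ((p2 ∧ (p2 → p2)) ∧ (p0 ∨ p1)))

Derivation (root first):
[→I] p2 ⊢ (p1 → ((p2 ∧ (p2 → p2)) ∧ (p0 ∨ p1)))
  [∧I] p1, p2 ⊢ ((p2 ∧ (p2 → p2)) ∧ (p0 ∨ p1))
    [∧I] p2 ⊢ (p2 ∧ (p2 → p2))
      [Ax] p2 ⊢ p2
      [→I]  ⊢ (p2 → p2)
        [Ax] p2 ⊢ p2
    [∨I₂] p1 ⊢ (p0 ∨ p1)
      [Ax] p1 ⊢ p1

Result: YES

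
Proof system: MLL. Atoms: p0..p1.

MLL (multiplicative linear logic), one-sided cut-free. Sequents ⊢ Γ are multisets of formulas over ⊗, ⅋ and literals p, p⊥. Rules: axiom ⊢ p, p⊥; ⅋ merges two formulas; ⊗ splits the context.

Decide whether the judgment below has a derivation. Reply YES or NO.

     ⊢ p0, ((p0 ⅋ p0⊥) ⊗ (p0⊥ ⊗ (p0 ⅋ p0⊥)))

Proof tree:
[⊗]  ⊢ p0, ((p0 ⅋ p0⊥) ⊗ (p0⊥ ⊗ (p0 ⅋ p0⊥)))
  [⅋]  ⊢ (p0 ⅋ p0⊥)
    [Ax]  ⊢ p0, p0⊥
  [⊗]  ⊢ p0, (p0⊥ ⊗ (p0 ⅋ p0⊥))
    [Ax]  ⊢ p0, p0⊥
    [⅋]  ⊢ (p0 ⅋ p0⊥)
      [Ax]  ⊢ p0, p0⊥

Result: YES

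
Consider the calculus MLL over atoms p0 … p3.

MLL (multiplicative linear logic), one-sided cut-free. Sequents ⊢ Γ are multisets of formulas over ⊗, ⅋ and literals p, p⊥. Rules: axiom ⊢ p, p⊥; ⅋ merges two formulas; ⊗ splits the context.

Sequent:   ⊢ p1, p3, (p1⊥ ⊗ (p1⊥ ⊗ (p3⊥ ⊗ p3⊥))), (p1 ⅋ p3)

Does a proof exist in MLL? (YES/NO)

Derivation trace:
[⅋]  ⊢ p1, p3, (p1⊥ ⊗ (p1⊥ ⊗ (p3⊥ ⊗ p3⊥))), (p1 ⅋ p3)
  [⊗]  ⊢ p1, p1, p3, p3, (p1⊥ ⊗ (p1⊥ ⊗ (p3⊥ ⊗ p3⊥)))
    [Ax]  ⊢ p1, p1⊥
    [⊗]  ⊢ p1, p3, p3, (p1⊥ ⊗ (p3⊥ ⊗ p3⊥))
      [Ax]  ⊢ p1, p1⊥
      [⊗]  ⊢ p3, p3, (p3⊥ ⊗ p3⊥)
        [Ax]  ⊢ p3, p3⊥
        [Ax]  ⊢ p3, p3⊥

Result: YES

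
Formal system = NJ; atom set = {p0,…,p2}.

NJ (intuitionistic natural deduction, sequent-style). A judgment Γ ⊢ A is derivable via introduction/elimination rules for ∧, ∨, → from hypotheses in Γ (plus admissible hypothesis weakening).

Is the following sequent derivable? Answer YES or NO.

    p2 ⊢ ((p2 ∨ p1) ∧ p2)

Derivation trace:
[∧I] p2 ⊢ ((p2 ∨ p1) ∧ p2)
  [∨I₁] p2 ⊢ (p2 ∨ p1)
    [Ax] p2 ⊢ p2
  [Ax] p2 ⊢ p2

Result: YES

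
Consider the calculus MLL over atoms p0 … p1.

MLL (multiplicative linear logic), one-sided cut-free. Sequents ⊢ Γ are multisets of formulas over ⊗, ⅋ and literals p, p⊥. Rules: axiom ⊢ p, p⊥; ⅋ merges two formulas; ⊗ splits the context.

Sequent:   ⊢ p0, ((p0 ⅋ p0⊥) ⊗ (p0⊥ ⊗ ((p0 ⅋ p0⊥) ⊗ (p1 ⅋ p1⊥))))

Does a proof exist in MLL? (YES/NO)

Derivation trace:
[⊗]  ⊢ p0, ((p0 ⅋ p0⊥) ⊗ (p0⊥ ⊗ ((p0 ⅋ p0⊥) ⊗ (p1 ⅋ p1⊥))))
  [⅋]  ⊢ (p0 ⅋ p0⊥)
    [Ax]  ⊢ p0, p0⊥
  [⊗]  ⊢ p0, (p0⊥ ⊗ ((p0 ⅋ p0⊥) ⊗ (p1 ⅋ p1⊥)))
    [Ax]  ⊢ p0, p0⊥
    [⊗]  ⊢ ((p0 ⅋ p0⊥) ⊗ (p1 ⅋ p1⊥))
      [⅋]  ⊢ (p0 ⅋ p0⊥)
        [Ax]  ⊢ p0, p0⊥
      [⅋]  ⊢ (p1 ⅋ p1⊥)
        [Ax]  ⊢ p1, p1⊥

Result: YES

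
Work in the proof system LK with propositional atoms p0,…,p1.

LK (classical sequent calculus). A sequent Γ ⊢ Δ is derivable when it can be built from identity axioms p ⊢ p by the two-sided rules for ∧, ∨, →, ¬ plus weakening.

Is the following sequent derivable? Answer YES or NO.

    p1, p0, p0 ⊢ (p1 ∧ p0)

Proof tree:
[WL] p1, p0, p0 ⊢ (p1 ∧ p0)
  [∧R] p1, p0 ⊢ (p1 ∧ p0)
    [Ax] p1 ⊢ p1
    [Ax] p0 ⊢ p0

Result: YES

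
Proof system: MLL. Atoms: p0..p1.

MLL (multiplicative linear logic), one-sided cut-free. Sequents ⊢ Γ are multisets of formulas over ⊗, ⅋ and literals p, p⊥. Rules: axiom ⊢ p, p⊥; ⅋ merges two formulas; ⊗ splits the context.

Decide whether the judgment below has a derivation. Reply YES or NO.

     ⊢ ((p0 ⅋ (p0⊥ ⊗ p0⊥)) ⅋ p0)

Proof tree:
[⅋]  ⊢ ((p0 ⅋ (p0⊥ ⊗ p0⊥)) ⅋ p0)
  [⅋]  ⊢ p0, (p0 ⅋ (p0⊥ ⊗ p0⊥))
    [⊗]  ⊢ p0, p0, (p0⊥ ⊗ p0⊥)
      [Ax]  ⊢ p0, p0⊥
      [Ax]  ⊢ p0, p0⊥

Result: YES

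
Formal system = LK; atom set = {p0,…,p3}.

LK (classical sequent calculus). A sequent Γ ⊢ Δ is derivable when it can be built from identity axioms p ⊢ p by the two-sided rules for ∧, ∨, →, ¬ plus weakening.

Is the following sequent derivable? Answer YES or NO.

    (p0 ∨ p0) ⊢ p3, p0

Derivation (root first):
[∨L] (p0 ∨ p0) ⊢ p3, p0
  [WR] p0 ⊢ p0, p3, p0
    [WR] p0 ⊢ p0, p3
      [Ax] p0 ⊢ p0
  [WR] p0 ⊢ p0, p3, p3
    [WR] p0 ⊢ p0, p3
      [Ax] p0 ⊢ p0

Result: YES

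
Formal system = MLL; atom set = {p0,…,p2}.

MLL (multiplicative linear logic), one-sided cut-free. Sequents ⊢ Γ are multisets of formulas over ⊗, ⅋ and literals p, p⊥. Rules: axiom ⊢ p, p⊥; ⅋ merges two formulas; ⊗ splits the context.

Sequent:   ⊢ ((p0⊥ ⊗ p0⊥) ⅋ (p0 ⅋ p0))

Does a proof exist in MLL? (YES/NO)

Proof tree:
[⅋]  ⊢ ((p0⊥ ⊗ p0⊥) ⅋ (p0 ⅋ p0))
  [⅋]  ⊢ (p0⊥ ⊗ p0⊥), (p0 ⅋ p0)
    [⊗]  ⊢ p0, p0, (p0⊥ ⊗ p0⊥)
      [Ax]  ⊢ p0, p0⊥
      [Ax]  ⊢ p0, p0⊥

Result: YES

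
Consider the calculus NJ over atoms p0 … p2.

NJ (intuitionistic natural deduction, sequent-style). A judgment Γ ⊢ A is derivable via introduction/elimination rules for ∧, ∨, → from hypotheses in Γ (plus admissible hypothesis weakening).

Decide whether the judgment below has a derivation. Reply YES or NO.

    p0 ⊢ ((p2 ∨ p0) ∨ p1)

Derivation (root first):
[∨I₁] p0 ⊢ ((p2 ∨ p0) ∨ p1)
  [∨I₂] p0 ⊢ (p2 ∨ p0)
    [Ax] p0 ⊢ p0

Result: YES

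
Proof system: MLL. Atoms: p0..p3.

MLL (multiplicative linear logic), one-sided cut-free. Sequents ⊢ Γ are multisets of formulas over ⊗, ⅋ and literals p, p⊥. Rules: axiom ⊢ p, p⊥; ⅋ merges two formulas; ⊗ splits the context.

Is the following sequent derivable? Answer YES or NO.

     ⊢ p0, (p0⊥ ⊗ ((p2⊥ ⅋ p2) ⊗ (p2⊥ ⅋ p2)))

Proof tree:
[⊗]  ⊢ p0, (p0⊥ ⊗ ((p2⊥ ⅋ p2) ⊗ (p2⊥ ⅋ p2)))
  [Ax]  ⊢ p0, p0⊥
  [⊗]  ⊢ ((p2⊥ ⅋ p2) ⊗ (p2⊥ ⅋ p2))
    [⅋]  ⊢ (p2⊥ ⅋ p2)
      [Ax]  ⊢ p2, p2⊥
    [⅋]  ⊢ (p2⊥ ⅋ p2)
      [Ax]  ⊢ p2, p2⊥

Result: YES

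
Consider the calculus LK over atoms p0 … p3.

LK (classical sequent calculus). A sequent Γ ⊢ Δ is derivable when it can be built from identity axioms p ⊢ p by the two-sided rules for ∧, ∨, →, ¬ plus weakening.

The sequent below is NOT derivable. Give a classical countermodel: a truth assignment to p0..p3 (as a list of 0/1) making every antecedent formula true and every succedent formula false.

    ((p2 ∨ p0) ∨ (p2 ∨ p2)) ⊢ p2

Truth-table refutation:
  v=0000: Γ:[((p2 ∨ p0) ∨ (p2 ∨ p2))=F] Δ:[p2=F] refutes=False
  v=0001: Γ:[((p2 ∨ p0) ∨ (p2 ∨ p2))=F] Δ:[p2=F] refutes=False
  v=0010: Γ:[((p2 ∨ p0) ∨ (p2 ∨ p2))=T] Δ:[p2=T] refutes=False
  v=0011: Γ:[((p2 ∨ p0) ∨ (p2 ∨ p2))=T] Δ:[p2=T] refutes=False
  v=0100: Γ:[((p2 ∨ p0) ∨ (p2 ∨ p2))=F] Δ:[p2=F] refutes=False
  v=0101: Γ:[((p2 ∨ p0) ∨ (p2 ∨ p2))=F] Δ:[p2=F] refutes=False
  v=0110: Γ:[((p2 ∨ p0) ∨ (p2 ∨ p2))=T] Δ:[p2=T] refutes=False
  v=0111: Γ:[((p2 ∨ p0) ∨ (p2 ∨ p2))=T] Δ:[p2=T] refutes=False
  v=1000: Γ:[((p2 ∨ p0) ∨ (p2 ∨ p2))=T] Δ:[p2=F] refutes=True  ← countermodel

Result: [1, 0, 0, 0]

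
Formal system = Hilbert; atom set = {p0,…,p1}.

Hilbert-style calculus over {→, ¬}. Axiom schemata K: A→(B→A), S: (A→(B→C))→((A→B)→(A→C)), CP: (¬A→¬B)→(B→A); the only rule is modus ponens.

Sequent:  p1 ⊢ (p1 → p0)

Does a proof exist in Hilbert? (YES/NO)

Truth-table refutation:
  v=00: Γ:[p1=F] Δ:[(p1 → p0)=T] refutes=False
  v=01: Γ:[p1=T] Δ:[(p1 → p0)=F] refutes=True  ← countermodel

Result: NO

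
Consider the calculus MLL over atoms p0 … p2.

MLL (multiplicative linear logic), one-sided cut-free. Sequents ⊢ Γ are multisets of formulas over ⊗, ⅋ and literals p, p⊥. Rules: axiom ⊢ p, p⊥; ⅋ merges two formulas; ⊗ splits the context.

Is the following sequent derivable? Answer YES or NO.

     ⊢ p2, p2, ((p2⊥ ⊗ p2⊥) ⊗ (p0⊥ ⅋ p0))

Proof tree:
[⊗]  ⊢ p2, p2, ((p2⊥ ⊗ p2⊥) ⊗ (p0⊥ ⅋ p0))
  [⊗]  ⊢ p2, p2, (p2⊥ ⊗ p2⊥)
    [Ax]  ⊢ p2, p2⊥
    [Ax]  ⊢ p2, p2⊥
  [⅋]  ⊢ (p0⊥ ⅋ p0)
    [Ax]  ⊢ p0, p0⊥

Result: YES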